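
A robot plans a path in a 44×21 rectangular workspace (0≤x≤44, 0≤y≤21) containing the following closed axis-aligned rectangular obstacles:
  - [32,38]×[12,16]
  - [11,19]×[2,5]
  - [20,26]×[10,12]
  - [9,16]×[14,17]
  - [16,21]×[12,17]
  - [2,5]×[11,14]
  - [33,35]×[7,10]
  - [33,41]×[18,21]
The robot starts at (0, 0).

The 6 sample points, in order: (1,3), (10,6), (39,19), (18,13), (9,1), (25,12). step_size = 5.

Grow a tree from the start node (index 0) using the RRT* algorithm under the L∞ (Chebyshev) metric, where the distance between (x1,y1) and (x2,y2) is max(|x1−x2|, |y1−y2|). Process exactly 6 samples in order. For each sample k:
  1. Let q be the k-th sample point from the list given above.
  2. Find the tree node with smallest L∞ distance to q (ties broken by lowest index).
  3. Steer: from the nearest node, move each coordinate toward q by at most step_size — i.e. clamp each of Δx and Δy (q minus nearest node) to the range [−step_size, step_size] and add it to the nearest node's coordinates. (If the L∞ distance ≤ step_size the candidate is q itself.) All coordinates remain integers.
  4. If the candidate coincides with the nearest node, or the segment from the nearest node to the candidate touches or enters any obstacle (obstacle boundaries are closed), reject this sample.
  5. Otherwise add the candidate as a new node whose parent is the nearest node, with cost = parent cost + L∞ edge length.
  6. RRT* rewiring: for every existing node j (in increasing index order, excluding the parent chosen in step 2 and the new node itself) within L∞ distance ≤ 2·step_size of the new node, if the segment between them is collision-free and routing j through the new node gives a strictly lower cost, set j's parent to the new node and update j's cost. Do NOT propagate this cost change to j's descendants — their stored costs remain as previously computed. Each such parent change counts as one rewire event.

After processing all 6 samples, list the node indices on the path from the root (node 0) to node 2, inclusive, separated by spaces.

Path: 0 1 2

1. q=(1,3) nearest=0 d=3 new=(1,3) → add node 1 parent=0 cost=3
2. q=(10,6) nearest=1 d=9 new=(6,6) → add node 2 parent=1 cost=8
3. q=(39,19) nearest=2 d=33 new=(11,11) → add node 3 parent=2 cost=13
4. q=(18,13) nearest=3 d=7 new=(16,13) → blocked by [16,21]×[12,17], reject
5. q=(9,1) nearest=2 d=5 new=(9,1) → add node 4 parent=2 cost=13
6. q=(25,12) nearest=3 d=14 new=(16,12) → blocked by [16,21]×[12,17], reject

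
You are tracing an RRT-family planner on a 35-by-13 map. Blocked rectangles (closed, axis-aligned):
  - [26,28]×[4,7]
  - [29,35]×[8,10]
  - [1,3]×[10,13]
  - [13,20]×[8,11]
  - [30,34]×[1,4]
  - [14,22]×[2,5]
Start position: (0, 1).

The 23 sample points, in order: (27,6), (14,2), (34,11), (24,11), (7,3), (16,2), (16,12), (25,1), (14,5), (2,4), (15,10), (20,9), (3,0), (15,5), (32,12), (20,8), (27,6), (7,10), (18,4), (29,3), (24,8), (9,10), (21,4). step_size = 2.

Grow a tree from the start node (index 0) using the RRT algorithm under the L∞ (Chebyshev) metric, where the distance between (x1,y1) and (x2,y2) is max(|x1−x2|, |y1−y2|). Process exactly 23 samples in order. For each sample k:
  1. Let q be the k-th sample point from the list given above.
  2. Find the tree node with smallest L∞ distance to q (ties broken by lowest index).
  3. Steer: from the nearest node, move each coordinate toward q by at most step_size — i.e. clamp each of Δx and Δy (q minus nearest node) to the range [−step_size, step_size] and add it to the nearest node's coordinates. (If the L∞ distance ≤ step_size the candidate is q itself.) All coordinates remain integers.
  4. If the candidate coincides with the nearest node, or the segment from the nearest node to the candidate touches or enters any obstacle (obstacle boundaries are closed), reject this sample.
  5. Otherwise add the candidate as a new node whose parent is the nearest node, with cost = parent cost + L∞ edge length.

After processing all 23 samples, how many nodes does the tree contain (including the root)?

Node count: 14

1. q=(27,6) nearest=0 d=27 new=(2,3) → add node 1 parent=0 cost=2
2. q=(14,2) nearest=1 d=12 new=(4,2) → add node 2 parent=1 cost=4
3. q=(34,11) nearest=2 d=30 new=(6,4) → add node 3 parent=2 cost=6
4. q=(24,11) nearest=3 d=18 new=(8,6) → add node 4 parent=3 cost=8
5. q=(7,3) nearest=3 d=1 new=(7,3) → add node 5 parent=3 cost=7
6. q=(16,2) nearest=4 d=8 new=(10,4) → add node 6 parent=4 cost=10
7. q=(16,12) nearest=4 d=8 new=(10,8) → add node 7 parent=4 cost=10
8. q=(25,1) nearest=6 d=15 new=(12,2) → add node 8 parent=6 cost=12
9. q=(14,5) nearest=8 d=3 new=(14,4) → blocked by [14,22]×[2,5], reject
10. q=(2,4) nearest=1 d=1 new=(2,4) → add node 9 parent=1 cost=3
11. q=(15,10) nearest=7 d=5 new=(12,10) → add node 10 parent=7 cost=12
12. q=(20,9) nearest=8 d=8 new=(14,4) → blocked by [14,22]×[2,5], reject
13. q=(3,0) nearest=2 d=2 new=(3,0) → add node 11 parent=2 cost=6
14. q=(15,5) nearest=8 d=3 new=(14,4) → blocked by [14,22]×[2,5], reject
15. q=(32,12) nearest=8 d=20 new=(14,4) → blocked by [14,22]×[2,5], reject
16. q=(20,8) nearest=8 d=8 new=(14,4) → blocked by [14,22]×[2,5], reject
17. q=(27,6) nearest=8 d=15 new=(14,4) → blocked by [14,22]×[2,5], reject
18. q=(7,10) nearest=7 d=3 new=(8,10) → add node 12 parent=7 cost=12
19. q=(18,4) nearest=8 d=6 new=(14,4) → blocked by [14,22]×[2,5], reject
20. q=(29,3) nearest=8 d=17 new=(14,3) → blocked by [14,22]×[2,5], reject
21. q=(24,8) nearest=8 d=12 new=(14,4) → blocked by [14,22]×[2,5], reject
22. q=(9,10) nearest=12 d=1 new=(9,10) → add node 13 parent=12 cost=13
23. q=(21,4) nearest=8 d=9 new=(14,4) → blocked by [14,22]×[2,5], reject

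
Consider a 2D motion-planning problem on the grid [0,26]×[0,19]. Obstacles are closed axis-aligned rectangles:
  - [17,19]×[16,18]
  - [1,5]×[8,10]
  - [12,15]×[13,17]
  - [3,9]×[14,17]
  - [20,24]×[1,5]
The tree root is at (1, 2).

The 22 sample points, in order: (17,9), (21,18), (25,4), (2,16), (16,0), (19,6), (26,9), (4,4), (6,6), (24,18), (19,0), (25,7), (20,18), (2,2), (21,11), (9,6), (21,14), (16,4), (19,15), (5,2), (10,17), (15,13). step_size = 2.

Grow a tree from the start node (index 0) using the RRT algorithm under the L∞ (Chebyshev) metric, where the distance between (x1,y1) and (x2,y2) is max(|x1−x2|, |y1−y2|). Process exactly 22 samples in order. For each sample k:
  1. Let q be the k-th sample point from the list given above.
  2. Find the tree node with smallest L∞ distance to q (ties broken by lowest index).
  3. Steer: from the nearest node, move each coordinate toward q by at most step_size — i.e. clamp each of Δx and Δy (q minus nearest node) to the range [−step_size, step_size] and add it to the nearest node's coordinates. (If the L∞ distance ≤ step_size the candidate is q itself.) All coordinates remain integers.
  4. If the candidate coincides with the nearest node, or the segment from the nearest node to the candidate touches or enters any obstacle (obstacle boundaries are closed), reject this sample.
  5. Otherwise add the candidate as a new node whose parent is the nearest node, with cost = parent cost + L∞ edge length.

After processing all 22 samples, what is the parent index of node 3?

Parent of node 3: 2

1. q=(17,9) nearest=0 d=16 new=(3,4) → add node 1 parent=0 cost=2
2. q=(21,18) nearest=1 d=18 new=(5,6) → add node 2 parent=1 cost=4
3. q=(25,4) nearest=2 d=20 new=(7,4) → add node 3 parent=2 cost=6
4. q=(2,16) nearest=2 d=10 new=(3,8) → blocked by [1,5]×[8,10], reject
5. q=(16,0) nearest=3 d=9 new=(9,2) → add node 4 parent=3 cost=8
6. q=(19,6) nearest=4 d=10 new=(11,4) → add node 5 parent=4 cost=10
7. q=(26,9) nearest=5 d=15 new=(13,6) → add node 6 parent=5 cost=12
8. q=(4,4) nearest=1 d=1 new=(4,4) → add node 7 parent=1 cost=3
9. q=(6,6) nearest=2 d=1 new=(6,6) → add node 8 parent=2 cost=5
10. q=(24,18) nearest=6 d=12 new=(15,8) → add node 9 parent=6 cost=14
11. q=(19,0) nearest=6 d=6 new=(15,4) → add node 10 parent=6 cost=14
12. q=(25,7) nearest=9 d=10 new=(17,7) → add node 11 parent=9 cost=16
13. q=(20,18) nearest=9 d=10 new=(17,10) → add node 12 parent=9 cost=16
14. q=(2,2) nearest=0 d=1 new=(2,2) → add node 13 parent=0 cost=1
15. q=(21,11) nearest=11 d=4 new=(19,9) → add node 14 parent=11 cost=18
16. q=(9,6) nearest=3 d=2 new=(9,6) → add node 15 parent=3 cost=8
17. q=(21,14) nearest=12 d=4 new=(19,12) → add node 16 parent=12 cost=18
18. q=(16,4) nearest=10 d=1 new=(16,4) → add node 17 parent=10 cost=15
19. q=(19,15) nearest=16 d=3 new=(19,14) → add node 18 parent=16 cost=20
20. q=(5,2) nearest=1 d=2 new=(5,2) → add node 19 parent=1 cost=4
21. q=(10,17) nearest=12 d=7 new=(15,12) → add node 20 parent=12 cost=18
22. q=(15,13) nearest=20 d=1 new=(15,13) → blocked by [12,15]×[13,17], reject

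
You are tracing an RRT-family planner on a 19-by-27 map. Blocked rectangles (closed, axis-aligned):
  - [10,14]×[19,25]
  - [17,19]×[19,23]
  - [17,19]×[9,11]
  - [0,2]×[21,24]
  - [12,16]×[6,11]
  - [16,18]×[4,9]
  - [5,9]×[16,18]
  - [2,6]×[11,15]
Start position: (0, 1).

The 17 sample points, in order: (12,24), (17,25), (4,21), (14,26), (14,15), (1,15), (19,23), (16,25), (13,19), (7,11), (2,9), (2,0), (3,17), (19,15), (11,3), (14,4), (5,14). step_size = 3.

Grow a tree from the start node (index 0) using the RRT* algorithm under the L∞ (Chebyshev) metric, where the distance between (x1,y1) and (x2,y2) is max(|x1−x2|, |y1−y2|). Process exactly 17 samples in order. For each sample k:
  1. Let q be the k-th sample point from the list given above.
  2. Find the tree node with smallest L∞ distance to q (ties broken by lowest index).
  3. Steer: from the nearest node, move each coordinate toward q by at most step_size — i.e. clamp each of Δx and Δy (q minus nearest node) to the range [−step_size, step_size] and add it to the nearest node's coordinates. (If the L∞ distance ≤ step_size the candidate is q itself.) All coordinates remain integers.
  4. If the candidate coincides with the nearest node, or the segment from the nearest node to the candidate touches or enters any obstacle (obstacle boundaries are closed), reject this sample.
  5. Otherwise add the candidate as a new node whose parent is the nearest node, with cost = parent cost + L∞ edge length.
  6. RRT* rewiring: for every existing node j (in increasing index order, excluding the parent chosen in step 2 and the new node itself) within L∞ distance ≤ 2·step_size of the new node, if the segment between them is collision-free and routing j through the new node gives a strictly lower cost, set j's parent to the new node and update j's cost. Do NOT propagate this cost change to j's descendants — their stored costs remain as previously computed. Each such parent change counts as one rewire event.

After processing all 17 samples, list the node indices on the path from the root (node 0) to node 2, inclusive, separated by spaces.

Path: 0 1 2

1. q=(12,24) nearest=0 d=23 new=(3,4) → add node 1 parent=0 cost=3
2. q=(17,25) nearest=1 d=21 new=(6,7) → add node 2 parent=1 cost=6
3. q=(4,21) nearest=2 d=14 new=(4,10) → add node 3 parent=2 cost=9
4. q=(14,26) nearest=3 d=16 new=(7,13) → blocked by [2,6]×[11,15], reject
5. q=(14,15) nearest=2 d=8 new=(9,10) → add node 4 parent=2 cost=9
6. q=(1,15) nearest=3 d=5 new=(1,13) → blocked by [2,6]×[11,15], reject
7. q=(19,23) nearest=4 d=13 new=(12,13) → add node 5 parent=4 cost=12
8. q=(16,25) nearest=5 d=12 new=(15,16) → add node 6 parent=5 cost=15
9. q=(13,19) nearest=6 d=3 new=(13,19) → blocked by [10,14]×[19,25], reject
10. q=(7,11) nearest=4 d=2 new=(7,11) → add node 7 parent=4 cost=11
11. q=(2,9) nearest=3 d=2 new=(2,9) → add node 8 parent=3 cost=11
12. q=(2,0) nearest=0 d=2 new=(2,0) → add node 9 parent=0 cost=2
13. q=(3,17) nearest=7 d=6 new=(4,14) → blocked by [2,6]×[11,15], reject
14. q=(19,15) nearest=6 d=4 new=(18,15) → add node 10 parent=6 cost=18
15. q=(11,3) nearest=2 d=5 new=(9,4) → add node 11 parent=2 cost=9
16. q=(14,4) nearest=11 d=5 new=(12,4) → add node 12 parent=11 cost=12
17. q=(5,14) nearest=7 d=3 new=(5,14) → blocked by [2,6]×[11,15], reject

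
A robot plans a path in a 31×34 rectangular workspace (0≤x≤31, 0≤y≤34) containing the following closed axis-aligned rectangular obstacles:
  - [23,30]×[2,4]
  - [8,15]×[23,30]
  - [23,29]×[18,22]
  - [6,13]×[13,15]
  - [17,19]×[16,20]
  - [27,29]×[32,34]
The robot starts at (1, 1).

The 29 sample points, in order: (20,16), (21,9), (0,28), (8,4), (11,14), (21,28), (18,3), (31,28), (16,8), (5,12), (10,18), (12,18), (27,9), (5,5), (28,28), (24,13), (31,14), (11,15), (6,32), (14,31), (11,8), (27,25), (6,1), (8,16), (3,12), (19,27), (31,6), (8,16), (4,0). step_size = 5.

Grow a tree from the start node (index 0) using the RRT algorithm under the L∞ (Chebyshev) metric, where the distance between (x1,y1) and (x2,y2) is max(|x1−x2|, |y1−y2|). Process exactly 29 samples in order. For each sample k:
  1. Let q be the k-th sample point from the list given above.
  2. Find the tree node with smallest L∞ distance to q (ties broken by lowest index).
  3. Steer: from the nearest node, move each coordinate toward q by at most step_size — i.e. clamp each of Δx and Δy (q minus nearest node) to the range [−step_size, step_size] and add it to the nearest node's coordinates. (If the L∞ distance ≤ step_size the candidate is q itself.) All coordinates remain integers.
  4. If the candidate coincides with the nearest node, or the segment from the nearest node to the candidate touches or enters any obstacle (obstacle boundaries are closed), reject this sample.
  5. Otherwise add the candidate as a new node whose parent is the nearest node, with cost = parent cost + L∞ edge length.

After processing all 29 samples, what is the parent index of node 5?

1. q=(20,16) nearest=0 d=19 new=(6,6) → add node 1 parent=0 cost=5
2. q=(21,9) nearest=1 d=15 new=(11,9) → add node 2 parent=1 cost=10
3. q=(0,28) nearest=2 d=19 new=(6,14) → blocked by [6,13]×[13,15], reject
4. q=(8,4) nearest=1 d=2 new=(8,4) → add node 3 parent=1 cost=7
5. q=(11,14) nearest=2 d=5 new=(11,14) → blocked by [6,13]×[13,15], reject
6. q=(21,28) nearest=2 d=19 new=(16,14) → add node 4 parent=2 cost=15
7. q=(18,3) nearest=2 d=7 new=(16,4) → add node 5 parent=2 cost=15
8. q=(31,28) nearest=4 d=15 new=(21,19) → blocked by [17,19]×[16,20], reject
9. q=(16,8) nearest=5 d=4 new=(16,8) → add node 6 parent=5 cost=19
10. q=(5,12) nearest=1 d=6 new=(5,11) → add node 7 parent=1 cost=10
11. q=(10,18) nearest=4 d=6 new=(11,18) → add node 8 parent=4 cost=20
12. q=(12,18) nearest=8 d=1 new=(12,18) → add node 9 parent=8 cost=21
13. q=(27,9) nearest=4 d=11 new=(21,9) → add node 10 parent=4 cost=20
14. q=(5,5) nearest=1 d=1 new=(5,5) → add node 11 parent=1 cost=6
15. q=(28,28) nearest=4 d=14 new=(21,19) → blocked by [17,19]×[16,20], reject
16. q=(24,13) nearest=10 d=4 new=(24,13) → add node 12 parent=10 cost=24
17. q=(31,14) nearest=12 d=7 new=(29,14) → add node 13 parent=12 cost=29
18. q=(11,15) nearest=8 d=3 new=(11,15) → blocked by [6,13]×[13,15], reject
19. q=(6,32) nearest=8 d=14 new=(6,23) → add node 14 parent=8 cost=25
20. q=(14,31) nearest=14 d=8 new=(11,28) → blocked by [8,15]×[23,30], reject
21. q=(11,8) nearest=2 d=1 new=(11,8) → add node 15 parent=2 cost=11
22. q=(27,25) nearest=4 d=11 new=(21,19) → blocked by [17,19]×[16,20], reject
23. q=(6,1) nearest=3 d=3 new=(6,1) → add node 16 parent=3 cost=10
24. q=(8,16) nearest=8 d=3 new=(8,16) → add node 17 parent=8 cost=23
25. q=(3,12) nearest=7 d=2 new=(3,12) → add node 18 parent=7 cost=12
26. q=(19,27) nearest=8 d=9 new=(16,23) → add node 19 parent=8 cost=25
27. q=(31,6) nearest=12 d=7 new=(29,8) → add node 20 parent=12 cost=29
28. q=(8,16) nearest=17 d=0 → coincident, reject
29. q=(4,0) nearest=16 d=2 new=(4,0) → add node 21 parent=16 cost=12

Parent of node 5: 2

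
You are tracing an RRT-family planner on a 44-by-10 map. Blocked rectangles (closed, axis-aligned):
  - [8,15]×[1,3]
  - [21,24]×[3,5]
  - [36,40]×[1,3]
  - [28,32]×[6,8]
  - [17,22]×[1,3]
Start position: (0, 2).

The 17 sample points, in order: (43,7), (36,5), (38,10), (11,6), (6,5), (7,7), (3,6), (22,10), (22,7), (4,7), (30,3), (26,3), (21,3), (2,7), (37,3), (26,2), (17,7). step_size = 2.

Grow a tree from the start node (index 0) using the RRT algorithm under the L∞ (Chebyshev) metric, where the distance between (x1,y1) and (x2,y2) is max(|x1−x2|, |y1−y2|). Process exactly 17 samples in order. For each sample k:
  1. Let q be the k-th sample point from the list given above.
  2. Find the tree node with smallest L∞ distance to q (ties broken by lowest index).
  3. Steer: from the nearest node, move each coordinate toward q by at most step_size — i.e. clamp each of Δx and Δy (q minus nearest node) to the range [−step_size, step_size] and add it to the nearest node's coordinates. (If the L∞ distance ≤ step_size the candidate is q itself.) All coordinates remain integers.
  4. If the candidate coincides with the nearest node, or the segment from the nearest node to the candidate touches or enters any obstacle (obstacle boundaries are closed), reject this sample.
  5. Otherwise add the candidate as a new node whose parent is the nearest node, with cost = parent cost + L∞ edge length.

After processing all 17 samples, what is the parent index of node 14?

Parent of node 14: 11

1. q=(43,7) nearest=0 d=43 new=(2,4) → add node 1 parent=0 cost=2
2. q=(36,5) nearest=1 d=34 new=(4,5) → add node 2 parent=1 cost=4
3. q=(38,10) nearest=2 d=34 new=(6,7) → add node 3 parent=2 cost=6
4. q=(11,6) nearest=3 d=5 new=(8,6) → add node 4 parent=3 cost=8
5. q=(6,5) nearest=2 d=2 new=(6,5) → add node 5 parent=2 cost=6
6. q=(7,7) nearest=3 d=1 new=(7,7) → add node 6 parent=3 cost=7
7. q=(3,6) nearest=2 d=1 new=(3,6) → add node 7 parent=2 cost=5
8. q=(22,10) nearest=4 d=14 new=(10,8) → add node 8 parent=4 cost=10
9. q=(22,7) nearest=8 d=12 new=(12,7) → add node 9 parent=8 cost=12
10. q=(4,7) nearest=7 d=1 new=(4,7) → add node 10 parent=7 cost=6
11. q=(30,3) nearest=9 d=18 new=(14,5) → add node 11 parent=9 cost=14
12. q=(26,3) nearest=11 d=12 new=(16,3) → add node 12 parent=11 cost=16
13. q=(21,3) nearest=12 d=5 new=(18,3) → blocked by [17,22]×[1,3], reject
14. q=(2,7) nearest=7 d=1 new=(2,7) → add node 13 parent=7 cost=6
15. q=(37,3) nearest=12 d=21 new=(18,3) → blocked by [17,22]×[1,3], reject
16. q=(26,2) nearest=12 d=10 new=(18,2) → blocked by [17,22]×[1,3], reject
17. q=(17,7) nearest=11 d=3 new=(16,7) → add node 14 parent=11 cost=16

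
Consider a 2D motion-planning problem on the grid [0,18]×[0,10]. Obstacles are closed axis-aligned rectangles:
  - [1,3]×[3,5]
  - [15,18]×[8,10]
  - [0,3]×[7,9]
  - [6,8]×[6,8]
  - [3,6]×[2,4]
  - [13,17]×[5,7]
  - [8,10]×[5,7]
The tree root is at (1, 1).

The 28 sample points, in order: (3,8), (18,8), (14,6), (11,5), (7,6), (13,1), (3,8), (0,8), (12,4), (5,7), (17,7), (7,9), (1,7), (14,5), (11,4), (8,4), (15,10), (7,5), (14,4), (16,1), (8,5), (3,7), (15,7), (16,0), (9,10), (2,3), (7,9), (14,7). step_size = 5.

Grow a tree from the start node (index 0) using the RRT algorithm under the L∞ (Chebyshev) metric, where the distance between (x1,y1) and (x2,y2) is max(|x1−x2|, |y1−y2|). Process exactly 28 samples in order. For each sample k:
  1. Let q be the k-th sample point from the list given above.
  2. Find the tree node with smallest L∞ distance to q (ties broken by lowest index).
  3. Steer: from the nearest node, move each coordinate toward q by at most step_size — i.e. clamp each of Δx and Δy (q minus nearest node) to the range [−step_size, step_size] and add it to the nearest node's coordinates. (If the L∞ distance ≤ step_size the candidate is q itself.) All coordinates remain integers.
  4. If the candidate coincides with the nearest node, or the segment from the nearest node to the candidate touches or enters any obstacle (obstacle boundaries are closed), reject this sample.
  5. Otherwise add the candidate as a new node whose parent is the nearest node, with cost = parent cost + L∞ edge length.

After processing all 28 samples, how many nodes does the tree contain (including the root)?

Node count: 10

1. q=(3,8) nearest=0 d=7 new=(3,6) → blocked by [1,3]×[3,5], reject
2. q=(18,8) nearest=0 d=17 new=(6,6) → blocked by [1,3]×[3,5], reject
3. q=(14,6) nearest=0 d=13 new=(6,6) → blocked by [1,3]×[3,5], reject
4. q=(11,5) nearest=0 d=10 new=(6,5) → blocked by [3,6]×[2,4], reject
5. q=(7,6) nearest=0 d=6 new=(6,6) → blocked by [1,3]×[3,5], reject
6. q=(13,1) nearest=0 d=12 new=(6,1) → add node 1 parent=0 cost=5
7. q=(3,8) nearest=0 d=7 new=(3,6) → blocked by [1,3]×[3,5], reject
8. q=(0,8) nearest=0 d=7 new=(0,6) → add node 2 parent=0 cost=5
9. q=(12,4) nearest=1 d=6 new=(11,4) → add node 3 parent=1 cost=10
10. q=(5,7) nearest=2 d=5 new=(5,7) → add node 4 parent=2 cost=10
11. q=(17,7) nearest=3 d=6 new=(16,7) → blocked by [13,17]×[5,7], reject
12. q=(7,9) nearest=4 d=2 new=(7,9) → blocked by [6,8]×[6,8], reject
13. q=(1,7) nearest=2 d=1 new=(1,7) → blocked by [0,3]×[7,9], reject
14. q=(14,5) nearest=3 d=3 new=(14,5) → blocked by [13,17]×[5,7], reject
15. q=(11,4) nearest=3 d=0 → coincident, reject
16. q=(8,4) nearest=1 d=3 new=(8,4) → add node 5 parent=1 cost=8
17. q=(15,10) nearest=3 d=6 new=(15,9) → blocked by [15,18]×[8,10], reject
18. q=(7,5) nearest=5 d=1 new=(7,5) → add node 6 parent=5 cost=9
19. q=(14,4) nearest=3 d=3 new=(14,4) → add node 7 parent=3 cost=13
20. q=(16,1) nearest=7 d=3 new=(16,1) → add node 8 parent=7 cost=16
21. q=(8,5) nearest=5 d=1 new=(8,5) → blocked by [8,10]×[5,7], reject
22. q=(3,7) nearest=4 d=2 new=(3,7) → blocked by [0,3]×[7,9], reject
23. q=(15,7) nearest=7 d=3 new=(15,7) → blocked by [13,17]×[5,7], reject
24. q=(16,0) nearest=8 d=1 new=(16,0) → add node 9 parent=8 cost=17
25. q=(9,10) nearest=4 d=4 new=(9,10) → blocked by [6,8]×[6,8], reject
26. q=(2,3) nearest=0 d=2 new=(2,3) → blocked by [1,3]×[3,5], reject
27. q=(7,9) nearest=4 d=2 new=(7,9) → blocked by [6,8]×[6,8], reject
28. q=(14,7) nearest=3 d=3 new=(14,7) → blocked by [13,17]×[5,7], reject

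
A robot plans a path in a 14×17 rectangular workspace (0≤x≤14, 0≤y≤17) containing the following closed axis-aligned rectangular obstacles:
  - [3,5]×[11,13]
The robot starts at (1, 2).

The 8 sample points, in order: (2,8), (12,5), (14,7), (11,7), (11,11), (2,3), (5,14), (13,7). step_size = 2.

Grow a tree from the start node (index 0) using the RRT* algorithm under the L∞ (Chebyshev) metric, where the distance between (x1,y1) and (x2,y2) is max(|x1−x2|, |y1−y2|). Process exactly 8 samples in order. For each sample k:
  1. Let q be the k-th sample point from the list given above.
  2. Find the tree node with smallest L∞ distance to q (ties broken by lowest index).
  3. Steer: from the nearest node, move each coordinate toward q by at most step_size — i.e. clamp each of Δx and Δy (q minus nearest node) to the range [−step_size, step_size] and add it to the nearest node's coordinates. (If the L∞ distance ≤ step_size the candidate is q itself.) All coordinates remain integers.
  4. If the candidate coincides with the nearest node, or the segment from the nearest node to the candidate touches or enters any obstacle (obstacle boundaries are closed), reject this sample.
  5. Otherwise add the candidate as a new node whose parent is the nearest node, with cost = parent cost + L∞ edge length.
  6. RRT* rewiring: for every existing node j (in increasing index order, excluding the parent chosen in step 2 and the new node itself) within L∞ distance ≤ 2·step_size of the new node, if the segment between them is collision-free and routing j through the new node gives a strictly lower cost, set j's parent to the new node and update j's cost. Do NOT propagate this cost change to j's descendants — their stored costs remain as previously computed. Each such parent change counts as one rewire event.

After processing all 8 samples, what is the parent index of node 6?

1. q=(2,8) nearest=0 d=6 new=(2,4) → add node 1 parent=0 cost=2
2. q=(12,5) nearest=1 d=10 new=(4,5) → add node 2 parent=1 cost=4
3. q=(14,7) nearest=2 d=10 new=(6,7) → add node 3 parent=2 cost=6
4. q=(11,7) nearest=3 d=5 new=(8,7) → add node 4 parent=3 cost=8
5. q=(11,11) nearest=4 d=4 new=(10,9) → add node 5 parent=4 cost=10
6. q=(2,3) nearest=0 d=1 new=(2,3) → add node 6 parent=0 cost=1; rewire 2→6 (3<4); rewire 3→6 (5<6)
7. q=(5,14) nearest=5 d=5 new=(8,11) → add node 7 parent=5 cost=12
8. q=(13,7) nearest=5 d=3 new=(12,7) → add node 8 parent=5 cost=12

Parent of node 6: 0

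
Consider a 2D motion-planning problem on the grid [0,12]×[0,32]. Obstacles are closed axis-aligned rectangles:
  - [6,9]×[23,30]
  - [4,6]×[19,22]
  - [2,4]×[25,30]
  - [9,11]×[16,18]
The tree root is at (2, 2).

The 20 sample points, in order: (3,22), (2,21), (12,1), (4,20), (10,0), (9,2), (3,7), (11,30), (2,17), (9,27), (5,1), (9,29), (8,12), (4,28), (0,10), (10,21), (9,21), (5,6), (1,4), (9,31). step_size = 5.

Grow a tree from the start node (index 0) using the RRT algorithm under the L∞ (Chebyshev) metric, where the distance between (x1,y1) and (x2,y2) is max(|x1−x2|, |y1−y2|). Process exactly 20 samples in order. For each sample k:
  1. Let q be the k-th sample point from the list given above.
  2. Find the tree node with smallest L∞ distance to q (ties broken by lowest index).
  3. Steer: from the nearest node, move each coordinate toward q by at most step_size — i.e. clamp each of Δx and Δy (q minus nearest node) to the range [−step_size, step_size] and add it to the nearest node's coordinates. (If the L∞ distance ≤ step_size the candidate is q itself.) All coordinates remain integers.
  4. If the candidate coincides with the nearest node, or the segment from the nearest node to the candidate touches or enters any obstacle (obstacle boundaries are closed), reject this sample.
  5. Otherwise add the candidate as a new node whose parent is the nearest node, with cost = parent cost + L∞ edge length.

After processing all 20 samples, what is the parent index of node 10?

1. q=(3,22) nearest=0 d=20 new=(3,7) → add node 1 parent=0 cost=5
2. q=(2,21) nearest=1 d=14 new=(2,12) → add node 2 parent=1 cost=10
3. q=(12,1) nearest=1 d=9 new=(8,2) → add node 3 parent=1 cost=10
4. q=(4,20) nearest=2 d=8 new=(4,17) → add node 4 parent=2 cost=15
5. q=(10,0) nearest=3 d=2 new=(10,0) → add node 5 parent=3 cost=12
6. q=(9,2) nearest=3 d=1 new=(9,2) → add node 6 parent=3 cost=11
7. q=(3,7) nearest=1 d=0 → coincident, reject
8. q=(11,30) nearest=4 d=13 new=(9,22) → blocked by [4,6]×[19,22], reject
9. q=(2,17) nearest=4 d=2 new=(2,17) → add node 7 parent=4 cost=17
10. q=(9,27) nearest=4 d=10 new=(9,22) → blocked by [4,6]×[19,22], reject
11. q=(5,1) nearest=0 d=3 new=(5,1) → add node 8 parent=0 cost=3
12. q=(9,29) nearest=4 d=12 new=(9,22) → blocked by [4,6]×[19,22], reject
13. q=(8,12) nearest=1 d=5 new=(8,12) → add node 9 parent=1 cost=10
14. q=(4,28) nearest=4 d=11 new=(4,22) → blocked by [4,6]×[19,22], reject
15. q=(0,10) nearest=2 d=2 new=(0,10) → add node 10 parent=2 cost=12
16. q=(10,21) nearest=4 d=6 new=(9,21) → add node 11 parent=4 cost=20
17. q=(9,21) nearest=11 d=0 → coincident, reject
18. q=(5,6) nearest=1 d=2 new=(5,6) → add node 12 parent=1 cost=7
19. q=(1,4) nearest=0 d=2 new=(1,4) → add node 13 parent=0 cost=2
20. q=(9,31) nearest=11 d=10 new=(9,26) → blocked by [6,9]×[23,30], reject

Parent of node 10: 2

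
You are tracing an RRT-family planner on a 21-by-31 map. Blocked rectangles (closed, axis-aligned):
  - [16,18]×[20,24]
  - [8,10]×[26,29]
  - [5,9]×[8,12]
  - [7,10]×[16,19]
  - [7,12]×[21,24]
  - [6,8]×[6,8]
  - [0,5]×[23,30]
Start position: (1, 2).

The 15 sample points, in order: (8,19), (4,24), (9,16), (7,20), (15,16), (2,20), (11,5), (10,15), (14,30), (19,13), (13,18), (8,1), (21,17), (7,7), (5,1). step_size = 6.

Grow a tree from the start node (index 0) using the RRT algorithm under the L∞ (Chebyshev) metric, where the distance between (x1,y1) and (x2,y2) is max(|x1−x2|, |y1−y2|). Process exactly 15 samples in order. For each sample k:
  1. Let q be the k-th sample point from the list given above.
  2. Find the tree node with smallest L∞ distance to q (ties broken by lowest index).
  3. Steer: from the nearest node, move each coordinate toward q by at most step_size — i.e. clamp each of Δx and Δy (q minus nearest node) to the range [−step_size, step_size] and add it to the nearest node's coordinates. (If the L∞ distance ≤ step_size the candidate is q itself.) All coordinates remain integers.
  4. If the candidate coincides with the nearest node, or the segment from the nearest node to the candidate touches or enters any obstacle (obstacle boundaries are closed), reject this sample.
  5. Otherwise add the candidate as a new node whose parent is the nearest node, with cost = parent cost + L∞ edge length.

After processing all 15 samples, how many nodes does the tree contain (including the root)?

1. q=(8,19) nearest=0 d=17 new=(7,8) → blocked by [5,9]×[8,12], reject
2. q=(4,24) nearest=0 d=22 new=(4,8) → add node 1 parent=0 cost=6
3. q=(9,16) nearest=1 d=8 new=(9,14) → blocked by [5,9]×[8,12], reject
4. q=(7,20) nearest=1 d=12 new=(7,14) → blocked by [5,9]×[8,12], reject
5. q=(15,16) nearest=1 d=11 new=(10,14) → blocked by [5,9]×[8,12], reject
6. q=(2,20) nearest=1 d=12 new=(2,14) → add node 2 parent=1 cost=12
7. q=(11,5) nearest=1 d=7 new=(10,5) → blocked by [6,8]×[6,8], reject
8. q=(10,15) nearest=1 d=7 new=(10,14) → blocked by [5,9]×[8,12], reject
9. q=(14,30) nearest=2 d=16 new=(8,20) → blocked by [7,10]×[16,19], reject
10. q=(19,13) nearest=1 d=15 new=(10,13) → blocked by [5,9]×[8,12], reject
11. q=(13,18) nearest=1 d=10 new=(10,14) → blocked by [5,9]×[8,12], reject
12. q=(8,1) nearest=0 d=7 new=(7,1) → add node 3 parent=0 cost=6
13. q=(21,17) nearest=3 d=16 new=(13,7) → add node 4 parent=3 cost=12
14. q=(7,7) nearest=1 d=3 new=(7,7) → blocked by [6,8]×[6,8], reject
15. q=(5,1) nearest=3 d=2 new=(5,1) → add node 5 parent=3 cost=8

Node count: 6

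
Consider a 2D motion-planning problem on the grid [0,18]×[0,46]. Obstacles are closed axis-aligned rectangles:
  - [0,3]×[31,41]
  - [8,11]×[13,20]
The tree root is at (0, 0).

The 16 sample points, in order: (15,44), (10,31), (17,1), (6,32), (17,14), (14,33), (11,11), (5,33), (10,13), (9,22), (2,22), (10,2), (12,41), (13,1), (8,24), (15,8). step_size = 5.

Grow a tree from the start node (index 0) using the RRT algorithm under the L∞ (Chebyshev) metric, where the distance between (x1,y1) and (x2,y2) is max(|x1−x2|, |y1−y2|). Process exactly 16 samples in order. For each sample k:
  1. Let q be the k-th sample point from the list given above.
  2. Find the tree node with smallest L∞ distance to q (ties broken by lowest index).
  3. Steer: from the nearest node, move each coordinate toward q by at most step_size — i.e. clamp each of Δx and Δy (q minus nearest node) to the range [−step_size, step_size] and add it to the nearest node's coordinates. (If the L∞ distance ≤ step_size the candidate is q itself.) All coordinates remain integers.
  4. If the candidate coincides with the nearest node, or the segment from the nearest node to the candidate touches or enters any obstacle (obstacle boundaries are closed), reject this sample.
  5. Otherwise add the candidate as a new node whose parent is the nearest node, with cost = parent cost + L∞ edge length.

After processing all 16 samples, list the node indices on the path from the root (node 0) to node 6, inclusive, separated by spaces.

1. q=(15,44) nearest=0 d=44 new=(5,5) → add node 1 parent=0 cost=5
2. q=(10,31) nearest=1 d=26 new=(10,10) → add node 2 parent=1 cost=10
3. q=(17,1) nearest=2 d=9 new=(15,5) → add node 3 parent=2 cost=15
4. q=(6,32) nearest=2 d=22 new=(6,15) → add node 4 parent=2 cost=15
5. q=(17,14) nearest=2 d=7 new=(15,14) → add node 5 parent=2 cost=15
6. q=(14,33) nearest=4 d=18 new=(11,20) → blocked by [8,11]×[13,20], reject
7. q=(11,11) nearest=2 d=1 new=(11,11) → add node 6 parent=2 cost=11
8. q=(5,33) nearest=4 d=18 new=(5,20) → add node 7 parent=4 cost=20
9. q=(10,13) nearest=6 d=2 new=(10,13) → blocked by [8,11]×[13,20], reject
10. q=(9,22) nearest=7 d=4 new=(9,22) → add node 8 parent=7 cost=24
11. q=(2,22) nearest=7 d=3 new=(2,22) → add node 9 parent=7 cost=23
12. q=(10,2) nearest=1 d=5 new=(10,2) → add node 10 parent=1 cost=10
13. q=(12,41) nearest=8 d=19 new=(12,27) → add node 11 parent=8 cost=29
14. q=(13,1) nearest=10 d=3 new=(13,1) → add node 12 parent=10 cost=13
15. q=(8,24) nearest=8 d=2 new=(8,24) → add node 13 parent=8 cost=26
16. q=(15,8) nearest=3 d=3 new=(15,8) → add node 14 parent=3 cost=18

Path: 0 1 2 6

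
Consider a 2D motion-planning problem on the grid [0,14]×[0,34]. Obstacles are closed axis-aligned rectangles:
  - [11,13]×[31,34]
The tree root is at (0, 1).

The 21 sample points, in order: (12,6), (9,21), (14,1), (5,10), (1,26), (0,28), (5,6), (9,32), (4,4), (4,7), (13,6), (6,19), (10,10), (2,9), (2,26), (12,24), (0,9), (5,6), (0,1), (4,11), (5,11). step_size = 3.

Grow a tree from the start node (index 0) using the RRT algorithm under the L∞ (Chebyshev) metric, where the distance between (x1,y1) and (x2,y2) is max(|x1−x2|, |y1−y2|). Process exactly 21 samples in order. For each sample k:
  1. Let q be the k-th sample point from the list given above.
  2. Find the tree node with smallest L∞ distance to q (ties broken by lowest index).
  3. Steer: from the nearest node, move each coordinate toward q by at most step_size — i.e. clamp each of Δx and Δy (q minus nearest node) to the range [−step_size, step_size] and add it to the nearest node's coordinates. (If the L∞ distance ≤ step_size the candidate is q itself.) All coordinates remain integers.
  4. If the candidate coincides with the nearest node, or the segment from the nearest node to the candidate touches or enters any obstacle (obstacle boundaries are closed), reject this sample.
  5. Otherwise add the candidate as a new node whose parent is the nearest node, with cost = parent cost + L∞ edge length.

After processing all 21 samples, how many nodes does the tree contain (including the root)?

Node count: 20

1. q=(12,6) nearest=0 d=12 new=(3,4) → add node 1 parent=0 cost=3
2. q=(9,21) nearest=1 d=17 new=(6,7) → add node 2 parent=1 cost=6
3. q=(14,1) nearest=2 d=8 new=(9,4) → add node 3 parent=2 cost=9
4. q=(5,10) nearest=2 d=3 new=(5,10) → add node 4 parent=2 cost=9
5. q=(1,26) nearest=4 d=16 new=(2,13) → add node 5 parent=4 cost=12
6. q=(0,28) nearest=5 d=15 new=(0,16) → add node 6 parent=5 cost=15
7. q=(5,6) nearest=2 d=1 new=(5,6) → add node 7 parent=2 cost=7
8. q=(9,32) nearest=6 d=16 new=(3,19) → add node 8 parent=6 cost=18
9. q=(4,4) nearest=1 d=1 new=(4,4) → add node 9 parent=1 cost=4
10. q=(4,7) nearest=7 d=1 new=(4,7) → add node 10 parent=7 cost=8
11. q=(13,6) nearest=3 d=4 new=(12,6) → add node 11 parent=3 cost=12
12. q=(6,19) nearest=8 d=3 new=(6,19) → add node 12 parent=8 cost=21
13. q=(10,10) nearest=2 d=4 new=(9,10) → add node 13 parent=2 cost=9
14. q=(2,9) nearest=10 d=2 new=(2,9) → add node 14 parent=10 cost=10
15. q=(2,26) nearest=8 d=7 new=(2,22) → add node 15 parent=8 cost=21
16. q=(12,24) nearest=12 d=6 new=(9,22) → add node 16 parent=12 cost=24
17. q=(0,9) nearest=14 d=2 new=(0,9) → add node 17 parent=14 cost=12
18. q=(5,6) nearest=7 d=0 → coincident, reject
19. q=(0,1) nearest=0 d=0 → coincident, reject
20. q=(4,11) nearest=4 d=1 new=(4,11) → add node 18 parent=4 cost=10
21. q=(5,11) nearest=4 d=1 new=(5,11) → add node 19 parent=4 cost=10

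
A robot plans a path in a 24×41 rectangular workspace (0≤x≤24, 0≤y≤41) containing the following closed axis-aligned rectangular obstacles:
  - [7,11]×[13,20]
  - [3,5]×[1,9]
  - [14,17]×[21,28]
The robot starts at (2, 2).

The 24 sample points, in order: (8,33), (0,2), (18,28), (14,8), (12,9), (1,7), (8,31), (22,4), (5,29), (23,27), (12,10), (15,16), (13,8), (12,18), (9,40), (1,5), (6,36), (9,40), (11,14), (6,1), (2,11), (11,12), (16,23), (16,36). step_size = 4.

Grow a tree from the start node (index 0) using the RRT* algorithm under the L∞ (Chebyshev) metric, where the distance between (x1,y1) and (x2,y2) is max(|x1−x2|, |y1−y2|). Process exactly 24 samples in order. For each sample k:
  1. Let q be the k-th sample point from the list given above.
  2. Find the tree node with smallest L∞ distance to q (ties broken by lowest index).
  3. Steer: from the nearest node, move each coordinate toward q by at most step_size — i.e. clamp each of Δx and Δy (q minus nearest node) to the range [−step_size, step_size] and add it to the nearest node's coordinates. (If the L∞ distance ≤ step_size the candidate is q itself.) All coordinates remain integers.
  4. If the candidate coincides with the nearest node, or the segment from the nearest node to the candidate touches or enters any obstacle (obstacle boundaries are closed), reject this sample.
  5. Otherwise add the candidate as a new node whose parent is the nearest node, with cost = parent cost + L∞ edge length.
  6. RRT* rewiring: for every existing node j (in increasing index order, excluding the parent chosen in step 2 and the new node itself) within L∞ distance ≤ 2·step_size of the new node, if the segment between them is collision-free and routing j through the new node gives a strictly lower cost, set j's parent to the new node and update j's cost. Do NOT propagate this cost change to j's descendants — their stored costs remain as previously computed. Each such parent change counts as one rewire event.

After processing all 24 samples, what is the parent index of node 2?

Parent of node 2: 0

1. q=(8,33) nearest=0 d=31 new=(6,6) → blocked by [3,5]×[1,9], reject
2. q=(0,2) nearest=0 d=2 new=(0,2) → add node 1 parent=0 cost=2
3. q=(18,28) nearest=0 d=26 new=(6,6) → blocked by [3,5]×[1,9], reject
4. q=(14,8) nearest=0 d=12 new=(6,6) → blocked by [3,5]×[1,9], reject
5. q=(12,9) nearest=0 d=10 new=(6,6) → blocked by [3,5]×[1,9], reject
6. q=(1,7) nearest=0 d=5 new=(1,6) → add node 2 parent=0 cost=4
7. q=(8,31) nearest=2 d=25 new=(5,10) → blocked by [3,5]×[1,9], reject
8. q=(22,4) nearest=0 d=20 new=(6,4) → blocked by [3,5]×[1,9], reject
9. q=(5,29) nearest=2 d=23 new=(5,10) → blocked by [3,5]×[1,9], reject
10. q=(23,27) nearest=2 d=22 new=(5,10) → blocked by [3,5]×[1,9], reject
11. q=(12,10) nearest=0 d=10 new=(6,6) → blocked by [3,5]×[1,9], reject
12. q=(15,16) nearest=0 d=14 new=(6,6) → blocked by [3,5]×[1,9], reject
13. q=(13,8) nearest=0 d=11 new=(6,6) → blocked by [3,5]×[1,9], reject
14. q=(12,18) nearest=2 d=12 new=(5,10) → blocked by [3,5]×[1,9], reject
15. q=(9,40) nearest=2 d=34 new=(5,10) → blocked by [3,5]×[1,9], reject
16. q=(1,5) nearest=2 d=1 new=(1,5) → add node 3 parent=2 cost=5
17. q=(6,36) nearest=2 d=30 new=(5,10) → blocked by [3,5]×[1,9], reject
18. q=(9,40) nearest=2 d=34 new=(5,10) → blocked by [3,5]×[1,9], reject
19. q=(11,14) nearest=2 d=10 new=(5,10) → blocked by [3,5]×[1,9], reject
20. q=(6,1) nearest=0 d=4 new=(6,1) → blocked by [3,5]×[1,9], reject
21. q=(2,11) nearest=2 d=5 new=(2,10) → add node 4 parent=2 cost=8
22. q=(11,12) nearest=4 d=9 new=(6,12) → add node 5 parent=4 cost=12
23. q=(16,23) nearest=5 d=11 new=(10,16) → blocked by [7,11]×[13,20], reject
24. q=(16,36) nearest=5 d=24 new=(10,16) → blocked by [7,11]×[13,20], reject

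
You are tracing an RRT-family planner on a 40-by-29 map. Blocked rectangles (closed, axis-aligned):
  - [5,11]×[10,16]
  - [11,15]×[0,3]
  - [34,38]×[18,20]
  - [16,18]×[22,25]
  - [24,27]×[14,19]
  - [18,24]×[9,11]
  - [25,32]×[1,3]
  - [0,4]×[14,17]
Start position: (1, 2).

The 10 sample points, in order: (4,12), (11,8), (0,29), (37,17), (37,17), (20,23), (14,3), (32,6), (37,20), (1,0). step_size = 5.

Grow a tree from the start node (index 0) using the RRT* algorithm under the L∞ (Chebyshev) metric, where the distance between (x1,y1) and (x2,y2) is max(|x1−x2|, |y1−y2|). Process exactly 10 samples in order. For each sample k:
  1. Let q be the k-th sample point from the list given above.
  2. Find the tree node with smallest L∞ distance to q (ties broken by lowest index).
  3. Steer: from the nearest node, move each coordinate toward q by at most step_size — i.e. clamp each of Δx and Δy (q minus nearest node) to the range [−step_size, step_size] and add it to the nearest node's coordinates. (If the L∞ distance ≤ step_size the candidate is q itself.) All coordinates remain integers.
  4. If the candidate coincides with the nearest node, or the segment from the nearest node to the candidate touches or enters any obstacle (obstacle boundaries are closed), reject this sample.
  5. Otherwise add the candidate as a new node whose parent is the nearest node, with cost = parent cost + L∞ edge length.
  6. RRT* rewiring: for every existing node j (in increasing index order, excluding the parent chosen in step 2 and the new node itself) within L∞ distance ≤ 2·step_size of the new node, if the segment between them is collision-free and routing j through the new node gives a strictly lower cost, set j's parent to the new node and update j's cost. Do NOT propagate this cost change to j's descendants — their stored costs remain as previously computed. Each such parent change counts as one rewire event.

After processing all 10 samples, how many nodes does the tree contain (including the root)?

1. q=(4,12) nearest=0 d=10 new=(4,7) → add node 1 parent=0 cost=5
2. q=(11,8) nearest=1 d=7 new=(9,8) → add node 2 parent=1 cost=10
3. q=(0,29) nearest=2 d=21 new=(4,13) → blocked by [5,11]×[10,16], reject
4. q=(37,17) nearest=2 d=28 new=(14,13) → blocked by [5,11]×[10,16], reject
5. q=(37,17) nearest=2 d=28 new=(14,13) → blocked by [5,11]×[10,16], reject
6. q=(20,23) nearest=2 d=15 new=(14,13) → blocked by [5,11]×[10,16], reject
7. q=(14,3) nearest=2 d=5 new=(14,3) → blocked by [11,15]×[0,3], reject
8. q=(32,6) nearest=2 d=23 new=(14,6) → add node 3 parent=2 cost=15
9. q=(37,20) nearest=3 d=23 new=(19,11) → blocked by [18,24]×[9,11], reject
10. q=(1,0) nearest=0 d=2 new=(1,0) → add node 4 parent=0 cost=2

Node count: 5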